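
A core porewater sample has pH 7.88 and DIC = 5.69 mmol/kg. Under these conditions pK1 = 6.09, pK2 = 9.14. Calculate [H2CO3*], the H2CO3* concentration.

[CO2*] = 0.0861 mmol/kg

α₀ = 1 / (1 + K1/[H⁺] + K1K2/[H⁺]²) = 1 / (1 + 10^+1.79 + 10^+0.53)
   = 1 / (1 + 61.660 + 3.3884) = 1/66.048 = 0.01514
[CO2*] = α₀ × DIC = 0.01514 × 5.69 = 0.0861 mmol/kg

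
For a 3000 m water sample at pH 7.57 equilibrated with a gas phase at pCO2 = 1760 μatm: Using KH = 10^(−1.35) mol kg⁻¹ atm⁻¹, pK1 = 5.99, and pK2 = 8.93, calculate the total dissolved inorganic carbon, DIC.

[CO2*] = KH · pCO2 = 10^(−1.35) × 1760×10^-6 = 7.862×10^-5 mol/kg
α₀ = 1/(1 + K1/[H⁺] + K1K2/[H⁺]²) = 1/(1 + 10^+1.58 + 10^+0.22) = 0.02458
DIC = [CO2*]/α₀ = 7.862×10^-5 / 0.02458 = 3.20 mmol/kg

DIC = 3.20 mmol/kg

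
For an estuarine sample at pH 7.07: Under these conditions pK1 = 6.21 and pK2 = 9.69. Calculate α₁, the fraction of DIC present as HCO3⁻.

α₁ = 1 / (1 + [H⁺]/K1 + K2/[H⁺]) = 1 / (1 + 10^-0.86 + 10^-2.62)
   = 1 / (1 + 0.13804 + 0.0023988) = 1/1.1404 = 0.8769

α₁ = 0.877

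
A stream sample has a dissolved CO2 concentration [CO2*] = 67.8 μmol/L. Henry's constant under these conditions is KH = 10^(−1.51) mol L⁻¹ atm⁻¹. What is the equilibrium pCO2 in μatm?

KH = 10^(−1.51) = 3.090×10^-2 mol L⁻¹ atm⁻¹
pCO2 = [CO2*]/KH = 67.8×10^-6 / 3.090×10^-2 = 2.19×10^-3 atm = 2190 μatm

pCO2 = 2190 μatm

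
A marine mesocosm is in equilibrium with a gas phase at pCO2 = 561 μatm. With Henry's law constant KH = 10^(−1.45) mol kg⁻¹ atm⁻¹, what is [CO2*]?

KH = 10^(−1.45) = 3.548×10^-2 mol kg⁻¹ atm⁻¹
[CO2*] = KH · pCO2 = 3.548×10^-2 × 561×10^-6 atm = 1.99×10^-5 mol/kg

[CO2*] = 19.9 μmol/kg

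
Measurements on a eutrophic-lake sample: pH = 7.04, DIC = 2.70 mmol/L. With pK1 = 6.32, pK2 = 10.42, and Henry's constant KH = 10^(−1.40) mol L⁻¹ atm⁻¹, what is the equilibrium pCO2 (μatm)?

pCO2 = 1.09×10^4 μatm

α₀ = 1 / (1 + K1/[H⁺] + K1K2/[H⁺]²) = 1 / (1 + 10^+0.72 + 10^-2.66)
   = 1 / (1 + 5.2481 + 0.0021878) = 1/6.2503 = 0.1600
[CO2*] = α₀ × DIC = 0.1600 × 2.70 = 0.4320 mmol/L
pCO2 = [CO2*]/KH = 4.320×10^-4 / 3.981×10^-2 = 1.09×10^4 μatm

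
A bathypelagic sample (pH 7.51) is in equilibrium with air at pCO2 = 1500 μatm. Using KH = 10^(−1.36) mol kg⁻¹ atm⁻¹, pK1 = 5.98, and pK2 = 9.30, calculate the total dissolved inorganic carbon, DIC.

DIC = 2.32 mmol/kg

[CO2*] = KH · pCO2 = 10^(−1.36) × 1500×10^-6 = 6.548×10^-5 mol/kg
α₀ = 1/(1 + K1/[H⁺] + K1K2/[H⁺]²) = 1/(1 + 10^+1.53 + 10^-0.26) = 0.02822
DIC = [CO2*]/α₀ = 6.548×10^-5 / 0.02822 = 2.32 mmol/kg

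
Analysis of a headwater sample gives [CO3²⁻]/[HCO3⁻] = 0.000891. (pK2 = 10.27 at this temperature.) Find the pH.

From K2 = [H⁺][CO3²⁻]/[HCO3⁻]:  pH = pK2 + log₁₀([CO3²⁻]/[HCO3⁻])
log₁₀(0.000891) = -3.050
pH = 10.27 + (-3.050) = 7.22

pH = 7.22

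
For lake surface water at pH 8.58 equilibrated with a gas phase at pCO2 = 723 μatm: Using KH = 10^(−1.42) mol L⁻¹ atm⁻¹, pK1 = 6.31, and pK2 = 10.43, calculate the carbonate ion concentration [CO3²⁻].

[CO3²⁻] = 0.0723 mmol/L

[CO2*] = KH · pCO2 = 10^(−1.42) × 723×10^-6 = 2.749×10^-5 mol/L
α₀ = 1/(1 + K1/[H⁺] + K1K2/[H⁺]²) = 1/(1 + 10^+2.27 + 10^+0.42) = 0.005268
DIC = [CO2*]/α₀ = 2.749×10^-5 / 0.005268 = 5.218 mmol/L
[CO3²⁻] = α₂·DIC; α₂ = 0.01386, so [CO3²⁻] = 0.01386 × 5.218 = 0.0723 mmol/L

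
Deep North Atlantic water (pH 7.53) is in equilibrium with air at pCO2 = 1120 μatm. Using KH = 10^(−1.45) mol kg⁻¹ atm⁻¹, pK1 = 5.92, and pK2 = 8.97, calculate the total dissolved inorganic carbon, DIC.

DIC = 1.72 mmol/kg

[CO2*] = KH · pCO2 = 10^(−1.45) × 1120×10^-6 = 3.974×10^-5 mol/kg
α₀ = 1/(1 + K1/[H⁺] + K1K2/[H⁺]²) = 1/(1 + 10^+1.61 + 10^+0.17) = 0.02314
DIC = [CO2*]/α₀ = 3.974×10^-5 / 0.02314 = 1.72 mmol/kg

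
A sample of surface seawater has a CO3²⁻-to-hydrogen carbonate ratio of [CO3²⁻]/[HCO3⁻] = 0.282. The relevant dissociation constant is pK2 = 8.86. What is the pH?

From K2 = [H⁺][CO3²⁻]/[HCO3⁻]:  pH = pK2 + log₁₀([CO3²⁻]/[HCO3⁻])
log₁₀(0.282) = -0.550
pH = 8.86 + (-0.550) = 8.31

pH = 8.31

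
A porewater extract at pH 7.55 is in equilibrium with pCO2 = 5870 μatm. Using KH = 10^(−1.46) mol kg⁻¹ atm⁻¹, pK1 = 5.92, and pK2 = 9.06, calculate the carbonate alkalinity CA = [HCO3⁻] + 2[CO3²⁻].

CA = 9.22 mmol/kg

[CO2*] = KH · pCO2 = 10^(−1.46) × 5870×10^-6 = 2.035×10^-4 mol/kg
α₀ = 1/(1 + K1/[H⁺] + K1K2/[H⁺]²) = 1/(1 + 10^+1.63 + 10^+0.12) = 0.02223
DIC = [CO2*]/α₀ = 2.035×10^-4 / 0.02223 = 9.154 mmol/kg
CA = (α₁ + 2α₂)·DIC = (0.9485 + 2×0.02931) × 9.154 = 9.22 mmol/kg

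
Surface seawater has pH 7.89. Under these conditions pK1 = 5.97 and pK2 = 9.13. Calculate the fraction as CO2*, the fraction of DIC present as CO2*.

α₀ = 1 / (1 + K1/[H⁺] + K1K2/[H⁺]²) = 1 / (1 + 10^+1.92 + 10^+0.68)
   = 1 / (1 + 83.176 + 4.7863) = 1/88.963 = 0.01124

α₀ = 0.0112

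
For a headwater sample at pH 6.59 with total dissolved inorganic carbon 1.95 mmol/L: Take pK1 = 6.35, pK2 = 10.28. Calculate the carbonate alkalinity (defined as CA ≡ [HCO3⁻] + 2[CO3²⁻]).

CA = 1.24 mmol/L

CA = [HCO3⁻] + 2[CO3²⁻] = (α₁ + 2α₂)·DIC
At pH 6.59: [H⁺]/K1 = 10^-0.24 = 0.57544, K2/[H⁺] = 10^-3.69 = 0.00020417
α₁ = 1/(1 + 0.57544 + 0.00020417) = 1/1.5756 = 0.6347; α₂ = α₁·K2/[H⁺] = 0.0001296
α₁ + 2α₂ = 0.6349
CA = 0.6349 × 1.95 = 1.24 mmol/L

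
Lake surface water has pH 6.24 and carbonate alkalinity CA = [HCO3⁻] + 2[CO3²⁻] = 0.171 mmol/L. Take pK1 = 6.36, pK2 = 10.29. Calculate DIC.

DIC = 0.396 mmol/L

CA = [HCO3⁻] + 2[CO3²⁻] = (α₁ + 2α₂)·DIC
At pH 6.24: [H⁺]/K1 = 10^0.12 = 1.3183, K2/[H⁺] = 10^-4.05 = 8.9125×10^-5
α₁ = 1/(1 + 1.3183 + 8.9125×10^-5) = 1/2.3183 = 0.4313; α₂ = α₁·K2/[H⁺] = 3.844×10^-5
α₁ + 2α₂ = 0.4314
DIC = CA / (α₁ + 2α₂) = 0.171 / 0.4314 = 0.396 mmol/L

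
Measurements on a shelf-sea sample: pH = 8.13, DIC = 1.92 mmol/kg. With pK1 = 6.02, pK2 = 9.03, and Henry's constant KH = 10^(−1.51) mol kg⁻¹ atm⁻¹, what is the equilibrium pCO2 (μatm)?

α₀ = 1 / (1 + K1/[H⁺] + K1K2/[H⁺]²) = 1 / (1 + 10^+2.11 + 10^+1.21)
   = 1 / (1 + 128.82 + 16.218) = 1/146.04 = 0.006847
[CO2*] = α₀ × DIC = 0.006847 × 1.92 = 0.01315 mmol/kg = 13.15 μmol/kg
pCO2 = [CO2*]/KH = 1.315×10^-5 / 3.090×10^-2 = 425 μatm

pCO2 = 425 μatm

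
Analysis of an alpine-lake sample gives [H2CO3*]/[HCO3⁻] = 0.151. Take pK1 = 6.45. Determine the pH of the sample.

pH = 7.27

From K1 = [H⁺][HCO3⁻]/[H2CO3*]:  pH = pK1 − log₁₀([H2CO3*]/[HCO3⁻])
log₁₀(0.151) = -0.821
pH = 6.45 − (-0.821) = 7.27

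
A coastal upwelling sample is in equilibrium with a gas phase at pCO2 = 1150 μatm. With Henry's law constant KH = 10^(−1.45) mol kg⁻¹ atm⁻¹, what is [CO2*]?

[CO2*] = 40.8 μmol/kg

KH = 10^(−1.45) = 3.548×10^-2 mol kg⁻¹ atm⁻¹
[CO2*] = KH · pCO2 = 3.548×10^-2 × 1150×10^-6 atm = 4.08×10^-5 mol/kg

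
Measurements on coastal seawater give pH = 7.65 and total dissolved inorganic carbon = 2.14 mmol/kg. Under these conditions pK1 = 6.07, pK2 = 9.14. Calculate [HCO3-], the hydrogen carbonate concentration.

[HCO3⁻] = 2.02 mmol/kg

α₁ = 1 / (1 + [H⁺]/K1 + K2/[H⁺]) = 1 / (1 + 10^-1.58 + 10^-1.49)
   = 1 / (1 + 0.026303 + 0.032359) = 1/1.0587 = 0.9446
[HCO3⁻] = α₁ × DIC = 0.9446 × 2.14 = 2.02 mmol/kg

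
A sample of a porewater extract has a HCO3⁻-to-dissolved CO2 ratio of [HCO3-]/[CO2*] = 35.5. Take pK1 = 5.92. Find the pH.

pH = 7.47

From K1 = [H⁺][HCO3-]/[CO2*]:  pH = pK1 + log₁₀([HCO3-]/[CO2*])
log₁₀(35.5) = +1.550
pH = 5.92 + (+1.550) = 7.47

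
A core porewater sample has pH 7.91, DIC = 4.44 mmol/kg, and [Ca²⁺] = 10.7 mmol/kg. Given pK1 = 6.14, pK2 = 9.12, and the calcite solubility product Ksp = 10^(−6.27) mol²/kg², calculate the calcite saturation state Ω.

Ω = 5.06

α₂ = 1 / (1 + [H⁺]/K2 + [H⁺]²/(K1K2)) = 1 / (1 + 10^+1.21 + 10^-0.56)
   = 1 / (1 + 16.218 + 0.27542) = 1/17.494 = 0.05716
[CO3²⁻] = α₂ × DIC = 0.05716 × 4.44 = 0.2538 mmol/kg
Ksp = 10^(−6.27) = 5.370×10^-7
Ω = [Ca²⁺][CO3²⁻]/Ksp = (10.7×10^-3)(2.538×10^-4) / 5.370×10^-7 = 5.06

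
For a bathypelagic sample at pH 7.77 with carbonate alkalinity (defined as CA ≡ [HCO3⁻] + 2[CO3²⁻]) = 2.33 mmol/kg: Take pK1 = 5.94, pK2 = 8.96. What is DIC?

DIC = 2.23 mmol/kg

CA = [HCO3⁻] + 2[CO3²⁻] = (α₁ + 2α₂)·DIC
At pH 7.77: [H⁺]/K1 = 10^-1.83 = 0.014791, K2/[H⁺] = 10^-1.19 = 0.064565
α₁ = 1/(1 + 0.014791 + 0.064565) = 1/1.0794 = 0.9265; α₂ = α₁·K2/[H⁺] = 0.05982
α₁ + 2α₂ = 1.0461
DIC = CA / (α₁ + 2α₂) = 2.33 / 1.0461 = 2.23 mmol/kg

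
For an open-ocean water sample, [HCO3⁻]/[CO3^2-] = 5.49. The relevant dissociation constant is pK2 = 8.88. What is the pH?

From K2 = [H⁺][CO3^2-]/[HCO3⁻]:  pH = pK2 − log₁₀([HCO3⁻]/[CO3^2-])
log₁₀(5.49) = +0.740
pH = 8.88 − (+0.740) = 8.14

pH = 8.14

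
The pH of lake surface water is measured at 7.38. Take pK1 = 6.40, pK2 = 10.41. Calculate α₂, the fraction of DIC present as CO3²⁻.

α₂ = 1 / (1 + [H⁺]/K2 + [H⁺]²/(K1K2)) = 1 / (1 + 10^+3.03 + 10^+2.05)
   = 1 / (1 + 1071.5 + 112.20) = 1/1184.7 = 0.0008441

α₂ = 0.000844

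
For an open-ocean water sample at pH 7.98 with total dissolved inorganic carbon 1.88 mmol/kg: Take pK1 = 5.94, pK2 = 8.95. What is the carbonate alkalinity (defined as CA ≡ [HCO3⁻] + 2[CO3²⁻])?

CA = [HCO3⁻] + 2[CO3²⁻] = (α₁ + 2α₂)·DIC
At pH 7.98: [H⁺]/K1 = 10^-2.04 = 0.0091201, K2/[H⁺] = 10^-0.97 = 0.10715
α₁ = 1/(1 + 0.0091201 + 0.10715) = 1/1.1163 = 0.8958; α₂ = α₁·K2/[H⁺] = 0.09599
α₁ + 2α₂ = 1.0878
CA = 1.0878 × 1.88 = 2.05 mmol/kg

CA = 2.05 mmol/kg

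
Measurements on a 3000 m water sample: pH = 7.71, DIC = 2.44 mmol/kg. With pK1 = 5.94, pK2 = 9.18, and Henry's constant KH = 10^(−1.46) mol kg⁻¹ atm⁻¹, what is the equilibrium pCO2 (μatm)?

pCO2 = 1140 μatm

α₀ = 1 / (1 + K1/[H⁺] + K1K2/[H⁺]²) = 1 / (1 + 10^+1.77 + 10^+0.30)
   = 1 / (1 + 58.884 + 1.9953) = 1/61.880 = 0.01616
[CO2*] = α₀ × DIC = 0.01616 × 2.44 = 0.03943 mmol/kg
pCO2 = [CO2*]/KH = 3.943×10^-5 / 3.467×10^-2 = 1140 μatm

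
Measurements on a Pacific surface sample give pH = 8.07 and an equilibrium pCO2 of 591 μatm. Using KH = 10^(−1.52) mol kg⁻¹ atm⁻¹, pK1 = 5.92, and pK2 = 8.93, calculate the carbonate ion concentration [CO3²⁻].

[CO2*] = KH · pCO2 = 10^(−1.52) × 591×10^-6 = 1.785×10^-5 mol/kg
α₀ = 1/(1 + K1/[H⁺] + K1K2/[H⁺]²) = 1/(1 + 10^+2.15 + 10^+1.29) = 0.006182
DIC = [CO2*]/α₀ = 1.785×10^-5 / 0.006182 = 2.887 mmol/kg
[CO3²⁻] = α₂·DIC; α₂ = 0.1205, so [CO3²⁻] = 0.1205 × 2.887 = 0.348 mmol/kg

[CO3²⁻] = 0.348 mmol/kg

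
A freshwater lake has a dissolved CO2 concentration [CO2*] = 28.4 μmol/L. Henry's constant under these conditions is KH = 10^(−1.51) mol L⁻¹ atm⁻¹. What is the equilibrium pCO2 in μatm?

KH = 10^(−1.51) = 3.090×10^-2 mol L⁻¹ atm⁻¹
pCO2 = [CO2*]/KH = 28.4×10^-6 / 3.090×10^-2 = 9.19×10^-4 atm = 919 μatm

pCO2 = 919 μatm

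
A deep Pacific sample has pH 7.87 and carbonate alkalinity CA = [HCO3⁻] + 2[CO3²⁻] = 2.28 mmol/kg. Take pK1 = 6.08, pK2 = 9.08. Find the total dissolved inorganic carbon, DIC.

CA = [HCO3⁻] + 2[CO3²⁻] = (α₁ + 2α₂)·DIC
At pH 7.87: [H⁺]/K1 = 10^-1.79 = 0.016218, K2/[H⁺] = 10^-1.21 = 0.061660
α₁ = 1/(1 + 0.016218 + 0.061660) = 1/1.0779 = 0.9277; α₂ = α₁·K2/[H⁺] = 0.05720
α₁ + 2α₂ = 1.0422
DIC = CA / (α₁ + 2α₂) = 2.28 / 1.0422 = 2.19 mmol/kg

DIC = 2.19 mmol/kg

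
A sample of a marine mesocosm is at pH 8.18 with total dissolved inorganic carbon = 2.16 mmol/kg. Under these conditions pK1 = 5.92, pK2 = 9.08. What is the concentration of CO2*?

[CO2*] = 10.5 μmol/kg

α₀ = 1 / (1 + K1/[H⁺] + K1K2/[H⁺]²) = 1 / (1 + 10^+2.26 + 10^+1.36)
   = 1 / (1 + 181.97 + 22.909) = 1/205.88 = 0.004857
[CO2*] = α₀ × DIC = 0.004857 × 2.16 = 0.0105 mmol/kg = 10.5 μmol/kg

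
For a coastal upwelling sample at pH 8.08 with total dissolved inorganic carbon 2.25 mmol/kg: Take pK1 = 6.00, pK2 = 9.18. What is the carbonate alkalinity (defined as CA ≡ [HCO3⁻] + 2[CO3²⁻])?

CA = [HCO3⁻] + 2[CO3²⁻] = (α₁ + 2α₂)·DIC
At pH 8.08: [H⁺]/K1 = 10^-2.08 = 0.0083176, K2/[H⁺] = 10^-1.10 = 0.079433
α₁ = 1/(1 + 0.0083176 + 0.079433) = 1/1.0878 = 0.9193; α₂ = α₁·K2/[H⁺] = 0.07302
α₁ + 2α₂ = 1.0654
CA = 1.0654 × 2.25 = 2.40 mmol/kg

CA = 2.40 mmol/kg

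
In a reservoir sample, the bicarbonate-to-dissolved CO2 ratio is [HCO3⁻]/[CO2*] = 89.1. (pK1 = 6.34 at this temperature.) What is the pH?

pH = 8.29

From K1 = [H⁺][HCO3⁻]/[CO2*]:  pH = pK1 + log₁₀([HCO3⁻]/[CO2*])
log₁₀(89.1) = +1.950
pH = 6.34 + (+1.950) = 8.29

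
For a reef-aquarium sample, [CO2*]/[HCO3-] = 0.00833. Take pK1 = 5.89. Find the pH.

pH = 7.97

From K1 = [H⁺][HCO3-]/[CO2*]:  pH = pK1 − log₁₀([CO2*]/[HCO3-])
log₁₀(0.00833) = -2.079
pH = 5.89 − (-2.079) = 7.97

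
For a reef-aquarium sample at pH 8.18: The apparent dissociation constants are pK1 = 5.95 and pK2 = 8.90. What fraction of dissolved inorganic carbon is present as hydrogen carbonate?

α₁ = 1 / (1 + [H⁺]/K1 + K2/[H⁺]) = 1 / (1 + 10^-2.23 + 10^-0.72)
   = 1 / (1 + 0.0058884 + 0.19055) = 1/1.1964 = 0.8358

α₁ = 0.836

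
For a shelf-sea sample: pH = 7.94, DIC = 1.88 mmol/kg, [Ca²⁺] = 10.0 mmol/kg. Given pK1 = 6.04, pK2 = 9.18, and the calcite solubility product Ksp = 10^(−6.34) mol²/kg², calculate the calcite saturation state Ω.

Ω = 2.21

α₂ = 1 / (1 + [H⁺]/K2 + [H⁺]²/(K1K2)) = 1 / (1 + 10^+1.24 + 10^-0.66)
   = 1 / (1 + 17.378 + 0.21878) = 1/18.597 = 0.05377
[CO3²⁻] = α₂ × DIC = 0.05377 × 1.88 = 0.1011 mmol/kg
Ksp = 10^(−6.34) = 4.571×10^-7
Ω = [Ca²⁺][CO3²⁻]/Ksp = (10.0×10^-3)(1.011×10^-4) / 4.571×10^-7 = 2.21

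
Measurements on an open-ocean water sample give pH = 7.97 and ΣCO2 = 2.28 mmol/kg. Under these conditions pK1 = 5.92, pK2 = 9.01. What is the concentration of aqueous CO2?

[CO2*] = 18.5 μmol/kg

α₀ = 1 / (1 + K1/[H⁺] + K1K2/[H⁺]²) = 1 / (1 + 10^+2.05 + 10^+1.01)
   = 1 / (1 + 112.20 + 10.233) = 1/123.43 = 0.008101
[CO2*] = α₀ × DIC = 0.008101 × 2.28 = 0.0185 mmol/kg = 18.5 μmol/kg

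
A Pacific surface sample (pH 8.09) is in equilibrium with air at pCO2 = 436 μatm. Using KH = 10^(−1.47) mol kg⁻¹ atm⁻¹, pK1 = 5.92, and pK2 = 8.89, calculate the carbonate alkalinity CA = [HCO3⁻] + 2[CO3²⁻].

[CO2*] = KH · pCO2 = 10^(−1.47) × 436×10^-6 = 1.477×10^-5 mol/kg
α₀ = 1/(1 + K1/[H⁺] + K1K2/[H⁺]²) = 1/(1 + 10^+2.17 + 10^+1.37) = 0.005802
DIC = [CO2*]/α₀ = 1.477×10^-5 / 0.005802 = 2.546 mmol/kg
CA = (α₁ + 2α₂)·DIC = (0.8582 + 2×0.1360) × 2.546 = 2.88 mmol/kg

CA = 2.88 mmol/kg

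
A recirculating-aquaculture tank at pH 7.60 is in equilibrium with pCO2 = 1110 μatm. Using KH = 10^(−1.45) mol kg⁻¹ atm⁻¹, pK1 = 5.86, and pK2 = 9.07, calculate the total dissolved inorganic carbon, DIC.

DIC = 2.28 mmol/kg

[CO2*] = KH · pCO2 = 10^(−1.45) × 1110×10^-6 = 3.938×10^-5 mol/kg
α₀ = 1/(1 + K1/[H⁺] + K1K2/[H⁺]²) = 1/(1 + 10^+1.74 + 10^+0.27) = 0.01730
DIC = [CO2*]/α₀ = 3.938×10^-5 / 0.01730 = 2.28 mmol/kg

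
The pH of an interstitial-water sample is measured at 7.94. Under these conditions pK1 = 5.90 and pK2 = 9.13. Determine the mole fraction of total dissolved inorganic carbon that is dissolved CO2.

α₀ = 1 / (1 + K1/[H⁺] + K1K2/[H⁺]²) = 1 / (1 + 10^+2.04 + 10^+0.85)
   = 1 / (1 + 109.65 + 7.0795) = 1/117.73 = 0.008494

α₀ = 0.00849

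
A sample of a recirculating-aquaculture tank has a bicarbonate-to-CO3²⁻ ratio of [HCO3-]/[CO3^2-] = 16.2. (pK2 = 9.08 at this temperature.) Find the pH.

From K2 = [H⁺][CO3^2-]/[HCO3-]:  pH = pK2 − log₁₀([HCO3-]/[CO3^2-])
log₁₀(16.2) = +1.210
pH = 9.08 − (+1.210) = 7.87

pH = 7.87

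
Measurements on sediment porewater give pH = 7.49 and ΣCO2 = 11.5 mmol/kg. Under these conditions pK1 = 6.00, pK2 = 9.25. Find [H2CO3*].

α₀ = 1 / (1 + K1/[H⁺] + K1K2/[H⁺]²) = 1 / (1 + 10^+1.49 + 10^-0.27)
   = 1 / (1 + 30.903 + 0.53703) = 1/32.440 = 0.03083
[CO2*] = α₀ × DIC = 0.03083 × 11.5 = 0.355 mmol/kg

[CO2*] = 0.355 mmol/kg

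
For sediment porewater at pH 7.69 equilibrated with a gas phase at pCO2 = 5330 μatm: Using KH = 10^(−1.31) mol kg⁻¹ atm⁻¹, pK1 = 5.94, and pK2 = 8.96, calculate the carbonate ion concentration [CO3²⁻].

[CO3²⁻] = 0.788 mmol/kg

[CO2*] = KH · pCO2 = 10^(−1.31) × 5330×10^-6 = 2.611×10^-4 mol/kg
α₀ = 1/(1 + K1/[H⁺] + K1K2/[H⁺]²) = 1/(1 + 10^+1.75 + 10^+0.48) = 0.01660
DIC = [CO2*]/α₀ = 2.611×10^-4 / 0.01660 = 15.73 mmol/kg
[CO3²⁻] = α₂·DIC; α₂ = 0.05012, so [CO3²⁻] = 0.05012 × 15.73 = 0.788 mmol/kg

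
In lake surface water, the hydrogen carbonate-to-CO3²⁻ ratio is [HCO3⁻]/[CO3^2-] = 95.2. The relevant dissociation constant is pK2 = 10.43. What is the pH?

pH = 8.45

From K2 = [H⁺][CO3^2-]/[HCO3⁻]:  pH = pK2 − log₁₀([HCO3⁻]/[CO3^2-])
log₁₀(95.2) = +1.979
pH = 10.43 − (+1.979) = 8.45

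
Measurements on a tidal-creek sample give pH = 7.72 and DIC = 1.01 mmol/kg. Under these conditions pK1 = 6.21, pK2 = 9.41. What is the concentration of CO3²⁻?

α₂ = 1 / (1 + [H⁺]/K2 + [H⁺]²/(K1K2)) = 1 / (1 + 10^+1.69 + 10^+0.18)
   = 1 / (1 + 48.978 + 1.5136) = 1/51.491 = 0.01942
[CO3²⁻] = α₂ × DIC = 0.01942 × 1.01 = 0.0196 mmol/kg = 19.6 μmol/kg

[CO3²⁻] = 19.6 μmol/kg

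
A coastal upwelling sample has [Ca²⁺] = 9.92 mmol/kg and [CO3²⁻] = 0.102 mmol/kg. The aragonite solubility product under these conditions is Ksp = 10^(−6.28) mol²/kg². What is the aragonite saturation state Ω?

Ksp = 10^(−6.28) = 5.248×10^-7
Ω = [Ca²⁺][CO3²⁻]/Ksp = (9.92×10^-3)(0.102×10^-3) / 5.248×10^-7 = 1.93

Ω = 1.93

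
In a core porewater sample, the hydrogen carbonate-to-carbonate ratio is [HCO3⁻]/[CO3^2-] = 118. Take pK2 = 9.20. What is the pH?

pH = 7.13

From K2 = [H⁺][CO3^2-]/[HCO3⁻]:  pH = pK2 − log₁₀([HCO3⁻]/[CO3^2-])
log₁₀(118) = +2.072
pH = 9.20 − (+2.072) = 7.13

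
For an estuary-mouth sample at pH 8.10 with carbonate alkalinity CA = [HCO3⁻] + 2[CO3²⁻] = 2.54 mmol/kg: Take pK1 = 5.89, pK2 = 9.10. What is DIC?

DIC = 2.34 mmol/kg

CA = [HCO3⁻] + 2[CO3²⁻] = (α₁ + 2α₂)·DIC
At pH 8.10: [H⁺]/K1 = 10^-2.21 = 0.0061660, K2/[H⁺] = 10^-1.00 = 0.10000
α₁ = 1/(1 + 0.0061660 + 0.10000) = 1/1.1062 = 0.9040; α₂ = α₁·K2/[H⁺] = 0.09040
α₁ + 2α₂ = 1.0848
DIC = CA / (α₁ + 2α₂) = 2.54 / 1.0848 = 2.34 mmol/kg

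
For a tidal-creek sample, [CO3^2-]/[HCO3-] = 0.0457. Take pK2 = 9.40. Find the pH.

pH = 8.06

From K2 = [H⁺][CO3^2-]/[HCO3-]:  pH = pK2 + log₁₀([CO3^2-]/[HCO3-])
log₁₀(0.0457) = -1.340
pH = 9.40 + (-1.340) = 8.06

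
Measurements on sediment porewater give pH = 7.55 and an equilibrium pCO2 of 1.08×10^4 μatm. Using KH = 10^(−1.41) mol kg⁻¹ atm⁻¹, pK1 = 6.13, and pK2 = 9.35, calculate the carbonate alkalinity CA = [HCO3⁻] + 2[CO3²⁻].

CA = 11.4 mmol/kg

[CO2*] = KH · pCO2 = 10^(−1.41) × 1.08×10^4×10^-6 = 4.202×10^-4 mol/kg
α₀ = 1/(1 + K1/[H⁺] + K1K2/[H⁺]²) = 1/(1 + 10^+1.42 + 10^-0.38) = 0.03608
DIC = [CO2*]/α₀ = 4.202×10^-4 / 0.03608 = 11.65 mmol/kg
CA = (α₁ + 2α₂)·DIC = (0.9489 + 2×0.01504) × 11.65 = 11.4 mmol/kg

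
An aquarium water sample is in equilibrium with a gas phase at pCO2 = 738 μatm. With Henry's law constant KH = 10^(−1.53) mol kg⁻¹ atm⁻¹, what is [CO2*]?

KH = 10^(−1.53) = 2.951×10^-2 mol kg⁻¹ atm⁻¹
[CO2*] = KH · pCO2 = 2.951×10^-2 × 738×10^-6 atm = 2.18×10^-5 mol/kg

[CO2*] = 21.8 μmol/kg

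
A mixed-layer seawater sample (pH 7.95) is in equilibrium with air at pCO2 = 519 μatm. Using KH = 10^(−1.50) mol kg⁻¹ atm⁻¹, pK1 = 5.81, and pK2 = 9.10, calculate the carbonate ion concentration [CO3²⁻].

[CO2*] = KH · pCO2 = 10^(−1.50) × 519×10^-6 = 1.641×10^-5 mol/kg
α₀ = 1/(1 + K1/[H⁺] + K1K2/[H⁺]²) = 1/(1 + 10^+2.14 + 10^+0.99) = 0.006720
DIC = [CO2*]/α₀ = 1.641×10^-5 / 0.006720 = 2.442 mmol/kg
[CO3²⁻] = α₂·DIC; α₂ = 0.06567, so [CO3²⁻] = 0.06567 × 2.442 = 0.160 mmol/kg

[CO3²⁻] = 0.160 mmol/kg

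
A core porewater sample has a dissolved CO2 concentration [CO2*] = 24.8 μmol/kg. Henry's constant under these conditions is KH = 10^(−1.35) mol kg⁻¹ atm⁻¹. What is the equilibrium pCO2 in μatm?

KH = 10^(−1.35) = 4.467×10^-2 mol kg⁻¹ atm⁻¹
pCO2 = [CO2*]/KH = 24.8×10^-6 / 4.467×10^-2 = 5.55×10^-4 atm = 555 μatm

pCO2 = 555 μatm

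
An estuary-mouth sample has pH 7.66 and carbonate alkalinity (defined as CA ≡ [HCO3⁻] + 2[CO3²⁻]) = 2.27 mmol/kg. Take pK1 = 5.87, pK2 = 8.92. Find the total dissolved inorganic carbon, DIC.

CA = [HCO3⁻] + 2[CO3²⁻] = (α₁ + 2α₂)·DIC
At pH 7.66: [H⁺]/K1 = 10^-1.79 = 0.016218, K2/[H⁺] = 10^-1.26 = 0.054954
α₁ = 1/(1 + 0.016218 + 0.054954) = 1/1.0712 = 0.9336; α₂ = α₁·K2/[H⁺] = 0.05130
α₁ + 2α₂ = 1.0362
DIC = CA / (α₁ + 2α₂) = 2.27 / 1.0362 = 2.19 mmol/kg

DIC = 2.19 mmol/kg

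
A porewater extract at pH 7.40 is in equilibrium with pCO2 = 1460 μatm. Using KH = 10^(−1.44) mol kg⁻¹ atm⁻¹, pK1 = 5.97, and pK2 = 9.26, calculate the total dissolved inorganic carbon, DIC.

[CO2*] = KH · pCO2 = 10^(−1.44) × 1460×10^-6 = 5.301×10^-5 mol/kg
α₀ = 1/(1 + K1/[H⁺] + K1K2/[H⁺]²) = 1/(1 + 10^+1.43 + 10^-0.43) = 0.03535
DIC = [CO2*]/α₀ = 5.301×10^-5 / 0.03535 = 1.50 mmol/kg

DIC = 1.50 mmol/kg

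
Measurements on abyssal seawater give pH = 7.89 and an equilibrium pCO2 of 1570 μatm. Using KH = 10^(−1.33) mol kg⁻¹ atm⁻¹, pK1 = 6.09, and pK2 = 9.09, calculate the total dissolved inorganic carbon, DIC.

DIC = 5.00 mmol/kg

[CO2*] = KH · pCO2 = 10^(−1.33) × 1570×10^-6 = 7.343×10^-5 mol/kg
α₀ = 1/(1 + K1/[H⁺] + K1K2/[H⁺]²) = 1/(1 + 10^+1.80 + 10^+0.60) = 0.01469
DIC = [CO2*]/α₀ = 7.343×10^-5 / 0.01469 = 5.00 mmol/kg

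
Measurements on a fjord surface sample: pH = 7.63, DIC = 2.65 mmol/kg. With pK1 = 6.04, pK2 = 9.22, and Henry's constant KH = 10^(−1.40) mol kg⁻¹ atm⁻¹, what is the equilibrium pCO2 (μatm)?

α₀ = 1 / (1 + K1/[H⁺] + K1K2/[H⁺]²) = 1 / (1 + 10^+1.59 + 10^-0.00)
   = 1 / (1 + 38.905 + 1.0000) = 1/40.905 = 0.02445
[CO2*] = α₀ × DIC = 0.02445 × 2.65 = 0.06479 mmol/kg
pCO2 = [CO2*]/KH = 6.479×10^-5 / 3.981×10^-2 = 1630 μatm

pCO2 = 1630 μatm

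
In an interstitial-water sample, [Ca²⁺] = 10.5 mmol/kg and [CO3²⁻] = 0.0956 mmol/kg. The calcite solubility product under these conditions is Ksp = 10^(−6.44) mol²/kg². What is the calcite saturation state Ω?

Ksp = 10^(−6.44) = 3.631×10^-7
Ω = [Ca²⁺][CO3²⁻]/Ksp = (10.5×10^-3)(0.0956×10^-3) / 3.631×10^-7 = 2.76

Ω = 2.76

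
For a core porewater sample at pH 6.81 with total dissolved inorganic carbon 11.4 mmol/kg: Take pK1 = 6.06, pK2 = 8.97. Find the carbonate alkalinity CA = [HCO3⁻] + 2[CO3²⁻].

CA = 9.76 mmol/kg

CA = [HCO3⁻] + 2[CO3²⁻] = (α₁ + 2α₂)·DIC
At pH 6.81: [H⁺]/K1 = 10^-0.75 = 0.17783, K2/[H⁺] = 10^-2.16 = 0.0069183
α₁ = 1/(1 + 0.17783 + 0.0069183) = 1/1.1847 = 0.8441; α₂ = α₁·K2/[H⁺] = 0.005839
α₁ + 2α₂ = 0.8557
CA = 0.8557 × 11.4 = 9.76 mmol/kg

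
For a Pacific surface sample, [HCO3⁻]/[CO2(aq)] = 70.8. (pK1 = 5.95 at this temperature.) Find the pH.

pH = 7.80

From K1 = [H⁺][HCO3⁻]/[CO2(aq)]:  pH = pK1 + log₁₀([HCO3⁻]/[CO2(aq)])
log₁₀(70.8) = +1.850
pH = 5.95 + (+1.850) = 7.80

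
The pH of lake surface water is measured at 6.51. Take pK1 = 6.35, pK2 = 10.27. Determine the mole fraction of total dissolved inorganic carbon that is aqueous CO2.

α₀ = 0.409

α₀ = 1 / (1 + K1/[H⁺] + K1K2/[H⁺]²) = 1 / (1 + 10^+0.16 + 10^-3.60)
   = 1 / (1 + 1.4454 + 0.00025119) = 1/2.4457 = 0.4089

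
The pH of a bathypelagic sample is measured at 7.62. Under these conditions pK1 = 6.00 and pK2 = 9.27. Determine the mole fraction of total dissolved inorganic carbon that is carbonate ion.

α₂ = 1 / (1 + [H⁺]/K2 + [H⁺]²/(K1K2)) = 1 / (1 + 10^+1.65 + 10^+0.03)
   = 1 / (1 + 44.668 + 1.0715) = 1/46.740 = 0.02140

α₂ = 0.0214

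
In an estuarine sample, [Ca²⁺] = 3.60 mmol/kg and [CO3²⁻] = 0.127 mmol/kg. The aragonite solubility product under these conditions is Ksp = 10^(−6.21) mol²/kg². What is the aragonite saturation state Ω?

Ω = 0.741

Ksp = 10^(−6.21) = 6.166×10^-7
Ω = [Ca²⁺][CO3²⁻]/Ksp = (3.60×10^-3)(0.127×10^-3) / 6.166×10^-7 = 0.741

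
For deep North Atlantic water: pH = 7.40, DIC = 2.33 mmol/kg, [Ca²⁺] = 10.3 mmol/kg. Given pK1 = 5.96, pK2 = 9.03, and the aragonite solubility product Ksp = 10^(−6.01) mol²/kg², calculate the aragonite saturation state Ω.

α₂ = 1 / (1 + [H⁺]/K2 + [H⁺]²/(K1K2)) = 1 / (1 + 10^+1.63 + 10^+0.19)
   = 1 / (1 + 42.658 + 1.5488) = 1/45.207 = 0.02212
[CO3²⁻] = α₂ × DIC = 0.02212 × 2.33 = 0.05154 mmol/kg
Ksp = 10^(−6.01) = 9.772×10^-7
Ω = [Ca²⁺][CO3²⁻]/Ksp = (10.3×10^-3)(5.154×10^-5) / 9.772×10^-7 = 0.543

Ω = 0.543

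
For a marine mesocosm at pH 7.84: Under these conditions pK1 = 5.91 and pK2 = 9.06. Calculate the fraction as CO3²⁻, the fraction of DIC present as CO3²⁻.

α₂ = 0.0562

α₂ = 1 / (1 + [H⁺]/K2 + [H⁺]²/(K1K2)) = 1 / (1 + 10^+1.22 + 10^-0.71)
   = 1 / (1 + 16.596 + 0.19498) = 1/17.791 = 0.05621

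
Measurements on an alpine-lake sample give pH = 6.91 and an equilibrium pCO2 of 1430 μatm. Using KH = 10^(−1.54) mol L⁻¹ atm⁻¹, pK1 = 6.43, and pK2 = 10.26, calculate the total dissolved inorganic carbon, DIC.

DIC = 0.166 mmol/L

[CO2*] = KH · pCO2 = 10^(−1.54) × 1430×10^-6 = 4.124×10^-5 mol/L
α₀ = 1/(1 + K1/[H⁺] + K1K2/[H⁺]²) = 1/(1 + 10^+0.48 + 10^-2.87) = 0.2487
DIC = [CO2*]/α₀ = 4.124×10^-5 / 0.2487 = 0.166 mmol/L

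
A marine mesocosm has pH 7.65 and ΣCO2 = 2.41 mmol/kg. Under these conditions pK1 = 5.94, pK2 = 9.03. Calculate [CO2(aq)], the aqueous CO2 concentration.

[CO2*] = 0.0443 mmol/kg

α₀ = 1 / (1 + K1/[H⁺] + K1K2/[H⁺]²) = 1 / (1 + 10^+1.71 + 10^+0.33)
   = 1 / (1 + 51.286 + 2.1380) = 1/54.424 = 0.01837
[CO2*] = α₀ × DIC = 0.01837 × 2.41 = 0.0443 mmol/kg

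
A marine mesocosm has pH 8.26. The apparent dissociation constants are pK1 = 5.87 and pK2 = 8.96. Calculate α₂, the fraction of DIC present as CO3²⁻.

α₂ = 0.166

α₂ = 1 / (1 + [H⁺]/K2 + [H⁺]²/(K1K2)) = 1 / (1 + 10^+0.70 + 10^-1.69)
   = 1 / (1 + 5.0119 + 0.020417) = 1/6.0323 = 0.1658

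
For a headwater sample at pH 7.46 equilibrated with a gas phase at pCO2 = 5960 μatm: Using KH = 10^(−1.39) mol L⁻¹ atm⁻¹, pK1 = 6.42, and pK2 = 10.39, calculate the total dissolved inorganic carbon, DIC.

DIC = 2.91 mmol/L

[CO2*] = KH · pCO2 = 10^(−1.39) × 5960×10^-6 = 2.428×10^-4 mol/L
α₀ = 1/(1 + K1/[H⁺] + K1K2/[H⁺]²) = 1/(1 + 10^+1.04 + 10^-1.89) = 0.08349
DIC = [CO2*]/α₀ = 2.428×10^-4 / 0.08349 = 2.91 mmol/L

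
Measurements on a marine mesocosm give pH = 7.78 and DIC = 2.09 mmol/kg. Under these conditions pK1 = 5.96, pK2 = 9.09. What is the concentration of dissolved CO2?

α₀ = 1 / (1 + K1/[H⁺] + K1K2/[H⁺]²) = 1 / (1 + 10^+1.82 + 10^+0.51)
   = 1 / (1 + 66.069 + 3.2359) = 1/70.305 = 0.01422
[CO2*] = α₀ × DIC = 0.01422 × 2.09 = 0.0297 mmol/kg

[CO2*] = 0.0297 mmol/kg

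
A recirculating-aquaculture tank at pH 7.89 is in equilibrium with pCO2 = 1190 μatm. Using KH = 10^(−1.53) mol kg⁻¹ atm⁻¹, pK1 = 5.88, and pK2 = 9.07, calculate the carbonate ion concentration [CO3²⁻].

[CO3²⁻] = 0.237 mmol/kg

[CO2*] = KH · pCO2 = 10^(−1.53) × 1190×10^-6 = 3.512×10^-5 mol/kg
α₀ = 1/(1 + K1/[H⁺] + K1K2/[H⁺]²) = 1/(1 + 10^+2.01 + 10^+0.83) = 0.009083
DIC = [CO2*]/α₀ = 3.512×10^-5 / 0.009083 = 3.866 mmol/kg
[CO3²⁻] = α₂·DIC; α₂ = 0.06141, so [CO3²⁻] = 0.06141 × 3.866 = 0.237 mmol/kg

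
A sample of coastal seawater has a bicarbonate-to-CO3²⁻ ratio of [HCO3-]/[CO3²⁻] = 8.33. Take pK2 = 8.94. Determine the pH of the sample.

pH = 8.02

From K2 = [H⁺][CO3²⁻]/[HCO3-]:  pH = pK2 − log₁₀([HCO3-]/[CO3²⁻])
log₁₀(8.33) = +0.921
pH = 8.94 − (+0.921) = 8.02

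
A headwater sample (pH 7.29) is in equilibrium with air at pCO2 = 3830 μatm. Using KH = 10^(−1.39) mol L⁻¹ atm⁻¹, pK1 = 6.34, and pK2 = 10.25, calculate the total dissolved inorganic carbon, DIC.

DIC = 1.55 mmol/L

[CO2*] = KH · pCO2 = 10^(−1.39) × 3830×10^-6 = 1.560×10^-4 mol/L
α₀ = 1/(1 + K1/[H⁺] + K1K2/[H⁺]²) = 1/(1 + 10^+0.95 + 10^-2.01) = 0.1008
DIC = [CO2*]/α₀ = 1.560×10^-4 / 0.1008 = 1.55 mmol/L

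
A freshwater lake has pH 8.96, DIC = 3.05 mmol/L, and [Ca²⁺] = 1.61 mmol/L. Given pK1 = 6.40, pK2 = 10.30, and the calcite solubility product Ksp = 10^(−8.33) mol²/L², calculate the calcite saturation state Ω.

α₂ = 1 / (1 + [H⁺]/K2 + [H⁺]²/(K1K2)) = 1 / (1 + 10^+1.34 + 10^-1.22)
   = 1 / (1 + 21.878 + 0.060256) = 1/22.938 = 0.04360
[CO3²⁻] = α₂ × DIC = 0.04360 × 3.05 = 0.1330 mmol/L
Ksp = 10^(−8.33) = 4.677×10^-9
Ω = [Ca²⁺][CO3²⁻]/Ksp = (1.61×10^-3)(1.330×10^-4) / 4.677×10^-9 = 45.8

Ω = 45.8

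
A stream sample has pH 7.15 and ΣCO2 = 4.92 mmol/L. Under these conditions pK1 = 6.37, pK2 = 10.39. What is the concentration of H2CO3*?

[CO2*] = 0.700 mmol/L

α₀ = 1 / (1 + K1/[H⁺] + K1K2/[H⁺]²) = 1 / (1 + 10^+0.78 + 10^-2.46)
   = 1 / (1 + 6.0256 + 0.0034674) = 1/7.0291 = 0.1423
[CO2*] = α₀ × DIC = 0.1423 × 4.92 = 0.700 mmol/L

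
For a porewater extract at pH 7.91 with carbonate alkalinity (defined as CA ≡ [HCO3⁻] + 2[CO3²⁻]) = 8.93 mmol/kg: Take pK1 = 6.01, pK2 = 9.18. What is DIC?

DIC = 8.60 mmol/kg

CA = [HCO3⁻] + 2[CO3²⁻] = (α₁ + 2α₂)·DIC
At pH 7.91: [H⁺]/K1 = 10^-1.90 = 0.012589, K2/[H⁺] = 10^-1.27 = 0.053703
α₁ = 1/(1 + 0.012589 + 0.053703) = 1/1.0663 = 0.9378; α₂ = α₁·K2/[H⁺] = 0.05036
α₁ + 2α₂ = 1.0386
DIC = CA / (α₁ + 2α₂) = 8.93 / 1.0386 = 8.60 mmol/kg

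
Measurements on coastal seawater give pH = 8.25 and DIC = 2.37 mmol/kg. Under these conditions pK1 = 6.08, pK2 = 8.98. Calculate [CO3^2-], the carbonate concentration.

[CO3²⁻] = 0.370 mmol/kg

α₂ = 1 / (1 + [H⁺]/K2 + [H⁺]²/(K1K2)) = 1 / (1 + 10^+0.73 + 10^-1.44)
   = 1 / (1 + 5.3703 + 0.036308) = 1/6.4066 = 0.1561
[CO3²⁻] = α₂ × DIC = 0.1561 × 2.37 = 0.370 mmol/kg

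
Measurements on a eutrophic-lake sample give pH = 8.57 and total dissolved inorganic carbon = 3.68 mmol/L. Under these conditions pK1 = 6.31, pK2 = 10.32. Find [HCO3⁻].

[HCO3⁻] = 3.60 mmol/L

α₁ = 1 / (1 + [H⁺]/K1 + K2/[H⁺]) = 1 / (1 + 10^-2.26 + 10^-1.75)
   = 1 / (1 + 0.0054954 + 0.017783) = 1/1.0233 = 0.9773
[HCO3⁻] = α₁ × DIC = 0.9773 × 3.68 = 3.60 mmol/L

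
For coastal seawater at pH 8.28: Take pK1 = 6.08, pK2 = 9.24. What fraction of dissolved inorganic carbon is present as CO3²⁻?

α₂ = 0.0983

α₂ = 1 / (1 + [H⁺]/K2 + [H⁺]²/(K1K2)) = 1 / (1 + 10^+0.96 + 10^-1.24)
   = 1 / (1 + 9.1201 + 0.057544) = 1/10.178 = 0.09825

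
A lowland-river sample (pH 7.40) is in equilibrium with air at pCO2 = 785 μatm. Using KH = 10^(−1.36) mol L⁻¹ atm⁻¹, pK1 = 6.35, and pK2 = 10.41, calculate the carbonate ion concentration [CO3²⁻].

[CO2*] = KH · pCO2 = 10^(−1.36) × 785×10^-6 = 3.427×10^-5 mol/L
α₀ = 1/(1 + K1/[H⁺] + K1K2/[H⁺]²) = 1/(1 + 10^+1.05 + 10^-1.96) = 0.08176
DIC = [CO2*]/α₀ = 3.427×10^-5 / 0.08176 = 0.4191 mmol/L
[CO3²⁻] = α₂·DIC; α₂ = 0.0008965, so [CO3²⁻] = 0.0008965 × 0.4191 = 0.000376 mmol/L = 0.376 μmol/L

[CO3²⁻] = 0.376 μmol/L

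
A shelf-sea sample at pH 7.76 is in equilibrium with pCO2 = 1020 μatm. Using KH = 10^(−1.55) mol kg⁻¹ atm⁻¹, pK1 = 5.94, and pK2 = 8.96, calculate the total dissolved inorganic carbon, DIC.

DIC = 2.05 mmol/kg

[CO2*] = KH · pCO2 = 10^(−1.55) × 1020×10^-6 = 2.875×10^-5 mol/kg
α₀ = 1/(1 + K1/[H⁺] + K1K2/[H⁺]²) = 1/(1 + 10^+1.82 + 10^+0.62) = 0.01404
DIC = [CO2*]/α₀ = 2.875×10^-5 / 0.01404 = 2.05 mmol/kg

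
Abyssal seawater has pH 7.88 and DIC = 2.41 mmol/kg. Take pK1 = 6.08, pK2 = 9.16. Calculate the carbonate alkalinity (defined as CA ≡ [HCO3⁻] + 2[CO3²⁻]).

CA = [HCO3⁻] + 2[CO3²⁻] = (α₁ + 2α₂)·DIC
At pH 7.88: [H⁺]/K1 = 10^-1.80 = 0.015849, K2/[H⁺] = 10^-1.28 = 0.052481
α₁ = 1/(1 + 0.015849 + 0.052481) = 1/1.0683 = 0.9360; α₂ = α₁·K2/[H⁺] = 0.04912
α₁ + 2α₂ = 1.0343
CA = 1.0343 × 2.41 = 2.49 mmol/kg

CA = 2.49 mmol/kg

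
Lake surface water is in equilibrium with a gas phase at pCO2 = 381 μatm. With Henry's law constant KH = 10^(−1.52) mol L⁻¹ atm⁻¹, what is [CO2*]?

KH = 10^(−1.52) = 3.020×10^-2 mol L⁻¹ atm⁻¹
[CO2*] = KH · pCO2 = 3.020×10^-2 × 381×10^-6 atm = 1.15×10^-5 mol/L

[CO2*] = 11.5 μmol/L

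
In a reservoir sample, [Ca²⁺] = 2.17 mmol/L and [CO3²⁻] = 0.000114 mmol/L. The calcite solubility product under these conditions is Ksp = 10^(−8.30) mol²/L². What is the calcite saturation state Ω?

Ω = 0.0494

Ksp = 10^(−8.30) = 5.012×10^-9
Ω = [Ca²⁺][CO3²⁻]/Ksp = (2.17×10^-3)(0.000114×10^-3) / 5.012×10^-9 = 0.0494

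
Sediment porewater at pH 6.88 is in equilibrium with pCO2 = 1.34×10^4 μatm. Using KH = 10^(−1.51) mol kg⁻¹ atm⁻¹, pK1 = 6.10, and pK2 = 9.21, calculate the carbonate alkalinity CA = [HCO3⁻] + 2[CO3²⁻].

CA = 2.52 mmol/kg

[CO2*] = KH · pCO2 = 10^(−1.51) × 1.34×10^4×10^-6 = 4.141×10^-4 mol/kg
α₀ = 1/(1 + K1/[H⁺] + K1K2/[H⁺]²) = 1/(1 + 10^+0.78 + 10^-1.55) = 0.1418
DIC = [CO2*]/α₀ = 4.141×10^-4 / 0.1418 = 2.921 mmol/kg
CA = (α₁ + 2α₂)·DIC = (0.8542 + 2×0.003996) × 2.921 = 2.52 mmol/kg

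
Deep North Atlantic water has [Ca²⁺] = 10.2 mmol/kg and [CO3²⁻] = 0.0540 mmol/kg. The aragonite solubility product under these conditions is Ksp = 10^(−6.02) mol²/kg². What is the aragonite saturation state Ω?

Ksp = 10^(−6.02) = 9.550×10^-7
Ω = [Ca²⁺][CO3²⁻]/Ksp = (10.2×10^-3)(0.0540×10^-3) / 9.550×10^-7 = 0.577

Ω = 0.577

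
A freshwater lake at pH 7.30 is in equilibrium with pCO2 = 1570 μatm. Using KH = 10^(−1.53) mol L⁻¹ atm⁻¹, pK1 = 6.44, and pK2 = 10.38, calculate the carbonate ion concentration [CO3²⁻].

[CO3²⁻] = 0.279 μmol/L

[CO2*] = KH · pCO2 = 10^(−1.53) × 1570×10^-6 = 4.633×10^-5 mol/L
α₀ = 1/(1 + K1/[H⁺] + K1K2/[H⁺]²) = 1/(1 + 10^+0.86 + 10^-2.22) = 0.1212
DIC = [CO2*]/α₀ = 4.633×10^-5 / 0.1212 = 0.3823 mmol/L
[CO3²⁻] = α₂·DIC; α₂ = 0.0007303, so [CO3²⁻] = 0.0007303 × 0.3823 = 0.000279 mmol/L = 0.279 μmol/L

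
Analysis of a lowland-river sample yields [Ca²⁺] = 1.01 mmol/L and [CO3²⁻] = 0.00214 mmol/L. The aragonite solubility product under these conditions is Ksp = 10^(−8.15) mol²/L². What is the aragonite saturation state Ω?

Ksp = 10^(−8.15) = 7.079×10^-9
Ω = [Ca²⁺][CO3²⁻]/Ksp = (1.01×10^-3)(0.00214×10^-3) / 7.079×10^-9 = 0.305

Ω = 0.305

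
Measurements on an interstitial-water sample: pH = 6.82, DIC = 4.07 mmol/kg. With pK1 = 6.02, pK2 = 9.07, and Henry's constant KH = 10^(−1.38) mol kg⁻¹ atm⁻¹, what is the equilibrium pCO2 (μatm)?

pCO2 = 1.33×10^4 μatm

α₀ = 1 / (1 + K1/[H⁺] + K1K2/[H⁺]²) = 1 / (1 + 10^+0.80 + 10^-1.45)
   = 1 / (1 + 6.3096 + 0.035481) = 1/7.3451 = 0.1361
[CO2*] = α₀ × DIC = 0.1361 × 4.07 = 0.5541 mmol/kg
pCO2 = [CO2*]/KH = 5.541×10^-4 / 4.169×10^-2 = 1.33×10^4 μatm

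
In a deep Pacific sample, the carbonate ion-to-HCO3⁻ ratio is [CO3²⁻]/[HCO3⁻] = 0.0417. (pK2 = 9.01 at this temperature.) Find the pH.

From K2 = [H⁺][CO3²⁻]/[HCO3⁻]:  pH = pK2 + log₁₀([CO3²⁻]/[HCO3⁻])
log₁₀(0.0417) = -1.380
pH = 9.01 + (-1.380) = 7.63

pH = 7.63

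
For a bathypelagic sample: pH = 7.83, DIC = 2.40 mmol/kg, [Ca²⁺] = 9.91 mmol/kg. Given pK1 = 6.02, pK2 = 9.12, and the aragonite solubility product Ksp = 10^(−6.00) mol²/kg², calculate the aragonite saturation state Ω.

α₂ = 1 / (1 + [H⁺]/K2 + [H⁺]²/(K1K2)) = 1 / (1 + 10^+1.29 + 10^-0.52)
   = 1 / (1 + 19.498 + 0.30200) = 1/20.800 = 0.04808
[CO3²⁻] = α₂ × DIC = 0.04808 × 2.40 = 0.1154 mmol/kg
Ksp = 10^(−6.00) = 1.000×10^-6
Ω = [Ca²⁺][CO3²⁻]/Ksp = (9.91×10^-3)(1.154×10^-4) / 1.000×10^-6 = 1.14

Ω = 1.14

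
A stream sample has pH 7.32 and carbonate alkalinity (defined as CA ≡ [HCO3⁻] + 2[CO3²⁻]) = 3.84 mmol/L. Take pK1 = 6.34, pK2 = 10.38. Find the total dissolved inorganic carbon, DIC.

CA = [HCO3⁻] + 2[CO3²⁻] = (α₁ + 2α₂)·DIC
At pH 7.32: [H⁺]/K1 = 10^-0.98 = 0.10471, K2/[H⁺] = 10^-3.06 = 0.00087096
α₁ = 1/(1 + 0.10471 + 0.00087096) = 1/1.1056 = 0.9045; α₂ = α₁·K2/[H⁺] = 0.0007878
α₁ + 2α₂ = 0.9061
DIC = CA / (α₁ + 2α₂) = 3.84 / 0.9061 = 4.24 mmol/L

DIC = 4.24 mmol/L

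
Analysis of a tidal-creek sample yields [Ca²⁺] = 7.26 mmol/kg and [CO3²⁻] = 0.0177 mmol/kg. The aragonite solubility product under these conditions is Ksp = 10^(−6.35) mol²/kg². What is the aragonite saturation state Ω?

Ω = 0.288

Ksp = 10^(−6.35) = 4.467×10^-7
Ω = [Ca²⁺][CO3²⁻]/Ksp = (7.26×10^-3)(0.0177×10^-3) / 4.467×10^-7 = 0.288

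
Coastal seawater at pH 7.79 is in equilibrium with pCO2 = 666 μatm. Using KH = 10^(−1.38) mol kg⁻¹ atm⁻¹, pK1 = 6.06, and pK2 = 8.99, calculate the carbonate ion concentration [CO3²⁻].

[CO3²⁻] = 0.0941 mmol/kg

[CO2*] = KH · pCO2 = 10^(−1.38) × 666×10^-6 = 2.776×10^-5 mol/kg
α₀ = 1/(1 + K1/[H⁺] + K1K2/[H⁺]²) = 1/(1 + 10^+1.73 + 10^+0.53) = 0.01721
DIC = [CO2*]/α₀ = 2.776×10^-5 / 0.01721 = 1.613 mmol/kg
[CO3²⁻] = α₂·DIC; α₂ = 0.05833, so [CO3²⁻] = 0.05833 × 1.613 = 0.0941 mmol/kg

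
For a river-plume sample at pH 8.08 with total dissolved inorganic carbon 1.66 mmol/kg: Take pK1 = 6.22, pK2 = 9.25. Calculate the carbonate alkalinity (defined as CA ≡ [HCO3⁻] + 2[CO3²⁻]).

CA = [HCO3⁻] + 2[CO3²⁻] = (α₁ + 2α₂)·DIC
At pH 8.08: [H⁺]/K1 = 10^-1.86 = 0.013804, K2/[H⁺] = 10^-1.17 = 0.067608
α₁ = 1/(1 + 0.013804 + 0.067608) = 1/1.0814 = 0.9247; α₂ = α₁·K2/[H⁺] = 0.06252
α₁ + 2α₂ = 1.0498
CA = 1.0498 × 1.66 = 1.74 mmol/kg

CA = 1.74 mmol/kg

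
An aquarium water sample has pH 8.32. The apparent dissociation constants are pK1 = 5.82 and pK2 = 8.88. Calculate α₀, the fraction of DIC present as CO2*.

α₀ = 1 / (1 + K1/[H⁺] + K1K2/[H⁺]²) = 1 / (1 + 10^+2.50 + 10^+1.94)
   = 1 / (1 + 316.23 + 87.096) = 1/404.32 = 0.002473

α₀ = 0.00247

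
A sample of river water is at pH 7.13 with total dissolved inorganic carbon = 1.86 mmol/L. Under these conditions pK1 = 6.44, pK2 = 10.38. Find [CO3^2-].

[CO3²⁻] = 0.868 μmol/L

α₂ = 1 / (1 + [H⁺]/K2 + [H⁺]²/(K1K2)) = 1 / (1 + 10^+3.25 + 10^+2.56)
   = 1 / (1 + 1778.3 + 363.08) = 1/2142.4 = 0.0004668
[CO3²⁻] = α₂ × DIC = 0.0004668 × 1.86 = 0.000868 mmol/L = 0.868 μmol/L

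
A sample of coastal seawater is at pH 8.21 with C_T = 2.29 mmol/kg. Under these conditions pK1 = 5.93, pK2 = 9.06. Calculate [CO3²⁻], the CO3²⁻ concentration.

[CO3²⁻] = 0.282 mmol/kg

α₂ = 1 / (1 + [H⁺]/K2 + [H⁺]²/(K1K2)) = 1 / (1 + 10^+0.85 + 10^-1.43)
   = 1 / (1 + 7.0795 + 0.037154) = 1/8.1166 = 0.1232
[CO3²⁻] = α₂ × DIC = 0.1232 × 2.29 = 0.282 mmol/kg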